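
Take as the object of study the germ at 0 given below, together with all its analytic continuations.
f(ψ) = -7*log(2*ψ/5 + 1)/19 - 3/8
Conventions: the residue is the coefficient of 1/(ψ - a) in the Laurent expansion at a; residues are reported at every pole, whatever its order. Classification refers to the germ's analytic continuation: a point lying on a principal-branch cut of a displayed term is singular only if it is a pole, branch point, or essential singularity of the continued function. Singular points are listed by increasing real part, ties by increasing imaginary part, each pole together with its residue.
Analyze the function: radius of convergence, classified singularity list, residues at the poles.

Branch term (-7/19)*log(1 - ψ/(-5/2)): its argument vanishes at ψ = -5/2, a logarithmic branch point, modulus 5/2.
The radius of convergence is the smallest modulus among the singular points: 5/2.

Radius of convergence at 0: 5/2.
At -5/2: a logarithmic branch point.


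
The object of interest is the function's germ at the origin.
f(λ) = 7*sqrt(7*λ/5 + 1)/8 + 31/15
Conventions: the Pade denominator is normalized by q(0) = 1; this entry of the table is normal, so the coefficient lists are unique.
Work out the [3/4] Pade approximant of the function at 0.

The Pade approximant has numerator coefficients [353/120, 2583343/393200, 20028211/4718400, 171962707/235920000]; denominator coefficients [1, 9954/4915, 21511/19660, 57281/491500, -50421/15728000].

Taylor coefficients needed (expand at 0): a_0 = 353/120, a_1 = 49/80, a_2 = -343/1600, a_3 = 2401/16000, a_4 = -16807/128000, a_5 = 823543/6400000, a_6 = -17294403/128000000, a_7 = 190238433/1280000000.
Write the denominator as Q(λ) = 1 + q1*λ + q2*λ^2 + q3*λ^3 + q4*λ^4. Requiring Q*f - P = O(λ^8) with deg P <= 3 kills the coefficients of λ^4..λ^7 in Q*f:
  λ^4: a_4 + q1*a_3 + q2*a_2 + q3*a_1 + q4*a_0 = 0, i.e. -16807/128000 + (2401/16000)*q1 + (-343/1600)*q2 + (49/80)*q3 + (353/120)*q4 = 0.
  λ^5: a_5 + q1*a_4 + q2*a_3 + q3*a_2 + q4*a_1 = 0, i.e. 823543/6400000 + (-16807/128000)*q1 + (2401/16000)*q2 + (-343/1600)*q3 + (49/80)*q4 = 0.
  λ^6: a_6 + q1*a_5 + q2*a_4 + q3*a_3 + q4*a_2 = 0, i.e. -17294403/128000000 + (823543/6400000)*q1 + (-16807/128000)*q2 + (2401/16000)*q3 + (-343/1600)*q4 = 0.
  λ^7: a_7 + q1*a_6 + q2*a_5 + q3*a_4 + q4*a_3 = 0, i.e. 190238433/1280000000 + (-17294403/128000000)*q1 + (823543/6400000)*q2 + (-16807/128000)*q3 + (2401/16000)*q4 = 0.
Solving this linear system: q1 = 9954/4915, q2 = 21511/19660, q3 = 57281/491500, q4 = -50421/15728000.
The numerator is Q*f truncated at degree 3: P0 = a_0 = 353/120; P1 = a_1 + q1*a_0 = 2583343/393200; P2 = a_2 + q1*a_1 + q2*a_0 = 20028211/4718400; P3 = a_3 + q1*a_2 + q2*a_1 + q3*a_0 = 171962707/235920000.


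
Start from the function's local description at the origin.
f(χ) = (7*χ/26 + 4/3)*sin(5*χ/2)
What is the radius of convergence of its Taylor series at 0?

The factor sin(5*χ/2) is entire and contributes no finite singular point.
The polynomial part has no poles.
No finite singular points: the Taylor series at 0 converges everywhere.

The radius of convergence is infinite.


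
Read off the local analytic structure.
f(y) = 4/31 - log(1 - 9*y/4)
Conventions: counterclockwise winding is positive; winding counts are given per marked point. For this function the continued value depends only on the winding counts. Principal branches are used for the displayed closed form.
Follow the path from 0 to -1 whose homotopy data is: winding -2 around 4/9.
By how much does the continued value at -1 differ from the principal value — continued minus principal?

Continued minus principal equals (4)*pi*i.

The rational part is single-valued and drops out of the difference; each branch term changes only by its own monodromy.
(-1)*log(1 - y/(4/9)): each positive loop around 4/9 adds 2*pi*i to the log, so winding -2 contributes (-1)*(-2)*2*pi*i = (4)*pi*i.
Summing the contributions at y = -1 gives (4)*pi*i.


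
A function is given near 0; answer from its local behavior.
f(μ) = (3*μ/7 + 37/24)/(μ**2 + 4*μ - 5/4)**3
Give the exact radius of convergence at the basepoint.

Denominator factor (μ**2 + 4*μ - 5/4)^3: discriminant 21, real irrational roots -2 + (1/2)*sqrt(21) and -2 - (1/2)*sqrt(21); poles of order 3, moduli -2 + (1/2)*sqrt(21) and 2 + (1/2)*sqrt(21).
The radius of convergence is the smallest modulus among the singular points: -2 + (1/2)*sqrt(21).

The radius of convergence is -2 + (1/2)*sqrt(21).


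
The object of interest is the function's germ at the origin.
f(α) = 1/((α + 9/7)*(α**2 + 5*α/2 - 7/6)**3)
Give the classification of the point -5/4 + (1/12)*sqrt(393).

The denominator factor α**2 + 5*α/2 - 7/6 vanishes at -5/4 + (1/12)*sqrt(393) and appears to the power 3; the numerator there equals 1, nonzero, and no other factor vanishes.
Hence a pole whose order is the multiplicity, 3.

The point is a pole of order 3.


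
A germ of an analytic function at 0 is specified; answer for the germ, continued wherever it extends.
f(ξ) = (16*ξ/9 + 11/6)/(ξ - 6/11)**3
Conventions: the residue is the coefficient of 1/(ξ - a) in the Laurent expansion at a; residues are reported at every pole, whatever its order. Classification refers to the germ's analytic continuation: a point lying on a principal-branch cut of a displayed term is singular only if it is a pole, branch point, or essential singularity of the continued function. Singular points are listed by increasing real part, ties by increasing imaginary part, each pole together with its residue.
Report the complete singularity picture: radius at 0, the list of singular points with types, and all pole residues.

Denominator factor (ξ - 6/11)^3: pole of order 3 at 6/11, modulus 6/11.
The radius of convergence is the smallest modulus among the singular points: 6/11.
At the order-3 pole 6/11 set g(ξ) = (ξ - (6/11))^3*f(ξ) = 16*ξ/9 + 11/6.
Order-3 pole: residue = g''(a)/2; g''(6/11) = 0, so the residue is 0.

Radius of convergence at 0: 6/11.
At 6/11: a pole of order 3; residue 0.


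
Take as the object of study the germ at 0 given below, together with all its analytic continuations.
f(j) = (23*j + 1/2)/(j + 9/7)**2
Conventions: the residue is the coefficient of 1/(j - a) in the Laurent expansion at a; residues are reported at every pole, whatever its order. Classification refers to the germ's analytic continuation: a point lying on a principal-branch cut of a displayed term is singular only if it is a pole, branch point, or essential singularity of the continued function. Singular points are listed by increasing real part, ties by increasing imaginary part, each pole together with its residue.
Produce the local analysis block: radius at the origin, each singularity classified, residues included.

Denominator factor (j + 9/7)^2: pole of order 2 at -9/7, modulus 9/7.
The radius of convergence is the smallest modulus among the singular points: 9/7.
At the order-2 pole -9/7 set g(j) = (j - (-9/7))^2*f(j) = 23*j + 1/2.
Order-2 pole: residue = g'(a); g'(-9/7) = 23, so the residue is 23.

Radius of convergence at 0: 9/7.
At -9/7: a pole of order 2; residue 23.


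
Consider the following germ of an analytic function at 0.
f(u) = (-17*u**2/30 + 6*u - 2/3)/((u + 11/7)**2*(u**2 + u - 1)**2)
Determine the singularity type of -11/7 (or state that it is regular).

The point is a pole of order 2.

The denominator factor u + 11/7 vanishes at -11/7 and appears to the power 2; the numerator there equals -16897/1470, nonzero, and no other factor vanishes.
Hence a pole whose order is the multiplicity, 2.


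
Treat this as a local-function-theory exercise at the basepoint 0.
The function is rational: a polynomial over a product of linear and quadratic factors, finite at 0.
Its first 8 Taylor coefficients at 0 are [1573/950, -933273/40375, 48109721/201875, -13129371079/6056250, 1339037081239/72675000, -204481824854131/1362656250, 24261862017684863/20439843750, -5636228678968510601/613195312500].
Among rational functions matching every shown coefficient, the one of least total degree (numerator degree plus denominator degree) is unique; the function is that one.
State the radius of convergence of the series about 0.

The radius of convergence is -3 + (1/11)*sqrt(1199).

No rational of total degree below 6 reproduces all 8 coefficients; solving the [1/5] Pade equations on them gives f(μ) = (10*μ/17 + 39/38)/((μ + 3/4)*(μ**2 - 6*μ - 10/11)**2), whose expansion matches every shown term.
Denominator factor (μ**2 - 6*μ - 10/11)^2: discriminant 436/11, real irrational roots 3 + (1/11)*sqrt(1199) and 3 - (1/11)*sqrt(1199); poles of order 2, moduli 3 + (1/11)*sqrt(1199) and -3 + (1/11)*sqrt(1199).
Denominator factor (μ + 3/4): pole of order 1 at -3/4, modulus 3/4.
The radius of convergence is the smallest modulus among the singular points: -3 + (1/11)*sqrt(1199).


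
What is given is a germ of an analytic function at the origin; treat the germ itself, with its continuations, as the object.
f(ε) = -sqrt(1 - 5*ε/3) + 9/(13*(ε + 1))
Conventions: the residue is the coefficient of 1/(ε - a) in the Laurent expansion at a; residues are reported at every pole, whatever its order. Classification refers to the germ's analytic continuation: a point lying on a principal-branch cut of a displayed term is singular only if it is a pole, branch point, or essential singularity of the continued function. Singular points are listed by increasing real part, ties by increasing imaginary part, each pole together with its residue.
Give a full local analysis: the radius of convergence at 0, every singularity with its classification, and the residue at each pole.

Radius of convergence at 0: 3/5.
At -1: a pole of order 1; residue 9/13.
At 3/5: an algebraic (square-root) branch point.

Denominator factor (ε + 1): pole of order 1 at -1, modulus 1.
Branch term (-1)*sqrt(1 - ε/(3/5)): its argument vanishes at ε = 3/5, a square-root branch point, modulus 3/5.
The radius of convergence is the smallest modulus among the singular points: 3/5.
The branch term is analytic at -1 and contributes nothing to the residue; only the rational part matters.
At the order-1 pole -1 set g(ε) = (ε - (-1))*(rational part) = 9/13.
Simple pole: residue = g(a) at a = -1, which is 9/13.
List the singular points by increasing real part (a conjugate pair: the negative imaginary part first).


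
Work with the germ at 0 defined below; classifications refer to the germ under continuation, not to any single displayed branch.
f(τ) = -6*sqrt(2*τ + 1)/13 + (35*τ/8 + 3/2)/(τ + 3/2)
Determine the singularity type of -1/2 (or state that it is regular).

The term (-6/13)*sqrt(1 - τ/(-1/2)) has argument 1 - -1/2/(-1/2) = 0 at -1/2: a square-root (algebraic, two-sheeted) branch point; the remaining terms are analytic or single-valued there.

The point is an algebraic (square-root) branch point.


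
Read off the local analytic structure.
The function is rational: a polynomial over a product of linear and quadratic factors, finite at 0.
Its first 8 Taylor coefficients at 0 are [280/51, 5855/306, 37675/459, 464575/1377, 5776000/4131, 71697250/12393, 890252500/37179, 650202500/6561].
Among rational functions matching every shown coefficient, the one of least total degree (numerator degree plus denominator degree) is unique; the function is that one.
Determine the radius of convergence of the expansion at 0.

The radius of convergence is -1/2 + (1/10)*sqrt(55).

No rational of total degree below 3 reproduces all 8 coefficients; solving the [1/2] Pade equations on them gives f(n) = (-n/4 - 28/17)/(n**2 + n - 3/10), whose expansion matches every shown term.
Denominator factor (n**2 + n - 3/10): discriminant 11/5, real irrational roots -1/2 + (1/10)*sqrt(55) and -1/2 - (1/10)*sqrt(55); poles of order 1, moduli -1/2 + (1/10)*sqrt(55) and 1/2 + (1/10)*sqrt(55).
The radius of convergence is the smallest modulus among the singular points: -1/2 + (1/10)*sqrt(55).


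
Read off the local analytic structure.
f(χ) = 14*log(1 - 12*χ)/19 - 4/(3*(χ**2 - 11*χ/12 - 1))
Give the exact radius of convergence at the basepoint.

The radius of convergence is 1/12.

Denominator factor (χ**2 - 11*χ/12 - 1): discriminant 697/144, real irrational roots 11/24 + (1/24)*sqrt(697) and 11/24 - (1/24)*sqrt(697); poles of order 1, moduli 11/24 + (1/24)*sqrt(697) and -11/24 + (1/24)*sqrt(697).
Branch term (14/19)*log(1 - χ/(1/12)): its argument vanishes at χ = 1/12, a logarithmic branch point, modulus 1/12.
The radius of convergence is the smallest modulus among the singular points: 1/12.


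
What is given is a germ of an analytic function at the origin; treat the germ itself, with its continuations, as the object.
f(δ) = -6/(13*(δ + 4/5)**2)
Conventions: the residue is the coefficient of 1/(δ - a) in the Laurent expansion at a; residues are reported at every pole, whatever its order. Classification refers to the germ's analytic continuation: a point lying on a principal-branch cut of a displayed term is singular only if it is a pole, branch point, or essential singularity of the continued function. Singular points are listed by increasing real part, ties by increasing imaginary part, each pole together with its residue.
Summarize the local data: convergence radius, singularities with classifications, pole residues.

Denominator factor (δ + 4/5)^2: pole of order 2 at -4/5, modulus 4/5.
The radius of convergence is the smallest modulus among the singular points: 4/5.
At the order-2 pole -4/5 set g(δ) = (δ - (-4/5))^2*f(δ) = -6/13.
Order-2 pole: residue = g'(a); g'(-4/5) = 0, so the residue is 0.

Radius of convergence at 0: 4/5.
At -4/5: a pole of order 2; residue 0.


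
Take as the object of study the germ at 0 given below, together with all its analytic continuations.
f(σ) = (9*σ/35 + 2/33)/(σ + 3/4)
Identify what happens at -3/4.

The point is a pole of order 1.

The denominator factor σ + 3/4 vanishes at -3/4 and appears to the power 1; the numerator there equals -611/4620, nonzero, and no other factor vanishes.
Hence a pole whose order is the multiplicity, 1.


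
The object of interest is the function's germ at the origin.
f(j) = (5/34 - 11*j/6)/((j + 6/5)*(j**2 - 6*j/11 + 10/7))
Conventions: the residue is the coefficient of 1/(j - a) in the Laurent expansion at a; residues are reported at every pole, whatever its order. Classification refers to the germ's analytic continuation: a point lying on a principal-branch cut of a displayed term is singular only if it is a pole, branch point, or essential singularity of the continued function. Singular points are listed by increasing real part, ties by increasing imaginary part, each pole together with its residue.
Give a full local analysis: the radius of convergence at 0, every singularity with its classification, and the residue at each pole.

Radius of convergence at 0: (1/7)*sqrt(70).
At -6/5: a pole of order 1; residue 153615/230588.
At (3/11) - ((1/77)*sqrt(8029))*i: a pole of order 1; residue (-153615/461176) - ((6484885/1586906616)*sqrt(8029))*i.
At (3/11) + ((1/77)*sqrt(8029))*i: a pole of order 1; residue (-153615/461176) + ((6484885/1586906616)*sqrt(8029))*i.


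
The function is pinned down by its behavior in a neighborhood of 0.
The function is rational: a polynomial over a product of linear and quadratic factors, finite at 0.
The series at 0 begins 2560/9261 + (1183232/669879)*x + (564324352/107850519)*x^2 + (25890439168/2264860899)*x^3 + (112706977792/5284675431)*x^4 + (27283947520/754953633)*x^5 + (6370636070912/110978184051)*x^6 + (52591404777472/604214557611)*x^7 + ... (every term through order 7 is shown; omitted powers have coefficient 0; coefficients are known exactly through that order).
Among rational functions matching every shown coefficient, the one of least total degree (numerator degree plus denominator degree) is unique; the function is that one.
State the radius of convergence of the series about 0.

No rational of total degree below 5 reproduces all 8 coefficients; solving the [2/3] Pade equations on them gives f(x) = (-4*x**2/23 - 17*x/31 - 5/27)/(x - 7/8)**3, whose expansion matches every shown term.
Denominator factor (x - 7/8)^3: pole of order 3 at 7/8, modulus 7/8.
The radius of convergence is the smallest modulus among the singular points: 7/8.

The radius of convergence is 7/8.


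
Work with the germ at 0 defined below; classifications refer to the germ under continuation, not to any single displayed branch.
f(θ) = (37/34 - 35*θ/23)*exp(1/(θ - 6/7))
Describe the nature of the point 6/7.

The point is an essential singularity.

The exponent 1/(θ - (6/7)) has a pole at 6/7, so exp(1/(θ - (6/7))) takes every nonzero value near it: an essential singularity (not a pole of any order).


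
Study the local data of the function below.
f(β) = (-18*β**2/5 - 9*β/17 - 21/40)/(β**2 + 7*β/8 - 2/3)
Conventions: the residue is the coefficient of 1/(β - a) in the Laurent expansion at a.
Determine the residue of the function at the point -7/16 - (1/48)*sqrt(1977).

The factor β**2 + 7*β/8 - 2/3 splits as (β - a)(β - a') with a = -7/16 - (1/48)*sqrt(1977), a' = -7/16 + (1/48)*sqrt(1977). At the order-1 pole a set g(β) = (β - a)*f(β) = [-18*β**2/5 - 9*β/17 - 21/40] / (β - a').
Simple pole: residue = g(a) at a = -7/16 - (1/48)*sqrt(1977), which is 891/680 + (22149/448120)*sqrt(1977).

The residue is 891/680 + (22149/448120)*sqrt(1977).


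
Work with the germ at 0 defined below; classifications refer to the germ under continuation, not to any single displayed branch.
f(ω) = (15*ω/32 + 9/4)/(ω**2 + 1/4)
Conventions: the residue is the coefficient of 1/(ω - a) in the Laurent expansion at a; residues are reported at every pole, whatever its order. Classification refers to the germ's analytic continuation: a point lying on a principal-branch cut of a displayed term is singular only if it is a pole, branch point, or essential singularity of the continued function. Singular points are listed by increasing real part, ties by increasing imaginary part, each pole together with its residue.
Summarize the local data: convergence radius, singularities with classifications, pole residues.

Radius of convergence at 0: 1/2.
At -(1/2)*i: a pole of order 1; residue (15/64) + (9/4)*i.
At (1/2)*i: a pole of order 1; residue (15/64) - (9/4)*i.

Denominator factor (ω**2 + 1/4): discriminant -1, complex-conjugate roots (1/2)*i and -(1/2)*i; poles of order 1, moduli 1/2 and 1/2.
The radius of convergence is the smallest modulus among the singular points: 1/2.
The factor ω**2 + 1/4 splits as (ω - a)(ω - a') with a = -(1/2)*i, a' = (1/2)*i. At the order-1 pole a set g(ω) = (ω - a)*f(ω) = [15*ω/32 + 9/4] / (ω - a').
Simple pole: residue = g(a) at a = -(1/2)*i, which is (15/64) + (9/4)*i.
The factor ω**2 + 1/4 splits as (ω - a)(ω - a') with a = (1/2)*i, a' = -(1/2)*i. At the order-1 pole a set g(ω) = (ω - a)*f(ω) = [15*ω/32 + 9/4] / (ω - a').
Simple pole: residue = g(a) at a = (1/2)*i, which is (15/64) - (9/4)*i.
List the singular points by increasing real part (a conjugate pair: the negative imaginary part first).


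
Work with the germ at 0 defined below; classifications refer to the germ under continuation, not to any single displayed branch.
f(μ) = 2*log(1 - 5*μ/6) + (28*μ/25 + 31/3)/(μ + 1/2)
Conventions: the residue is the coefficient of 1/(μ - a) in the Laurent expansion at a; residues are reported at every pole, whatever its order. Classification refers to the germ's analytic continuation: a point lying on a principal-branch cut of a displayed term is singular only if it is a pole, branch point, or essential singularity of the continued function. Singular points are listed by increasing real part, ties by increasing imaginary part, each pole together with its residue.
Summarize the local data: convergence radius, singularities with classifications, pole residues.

Radius of convergence at 0: 1/2.
At -1/2: a pole of order 1; residue 733/75.
At 6/5: a logarithmic branch point.

Denominator factor (μ + 1/2): pole of order 1 at -1/2, modulus 1/2.
Branch term (2)*log(1 - μ/(6/5)): its argument vanishes at μ = 6/5, a logarithmic branch point, modulus 6/5.
The radius of convergence is the smallest modulus among the singular points: 1/2.
The branch term is analytic at -1/2 and contributes nothing to the residue; only the rational part matters.
At the order-1 pole -1/2 set g(μ) = (μ - (-1/2))*(rational part) = 28*μ/25 + 31/3.
Simple pole: residue = g(a) at a = -1/2, which is 733/75.
List the singular points by increasing real part (a conjugate pair: the negative imaginary part first).


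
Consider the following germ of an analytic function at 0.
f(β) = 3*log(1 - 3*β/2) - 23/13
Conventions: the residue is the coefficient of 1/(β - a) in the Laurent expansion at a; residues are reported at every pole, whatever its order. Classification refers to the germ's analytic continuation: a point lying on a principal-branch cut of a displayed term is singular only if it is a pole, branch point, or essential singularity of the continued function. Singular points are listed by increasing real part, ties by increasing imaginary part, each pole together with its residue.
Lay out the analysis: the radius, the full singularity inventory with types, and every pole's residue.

Radius of convergence at 0: 2/3.
At 2/3: a logarithmic branch point.

Branch term (3)*log(1 - β/(2/3)): its argument vanishes at β = 2/3, a logarithmic branch point, modulus 2/3.
The radius of convergence is the smallest modulus among the singular points: 2/3.


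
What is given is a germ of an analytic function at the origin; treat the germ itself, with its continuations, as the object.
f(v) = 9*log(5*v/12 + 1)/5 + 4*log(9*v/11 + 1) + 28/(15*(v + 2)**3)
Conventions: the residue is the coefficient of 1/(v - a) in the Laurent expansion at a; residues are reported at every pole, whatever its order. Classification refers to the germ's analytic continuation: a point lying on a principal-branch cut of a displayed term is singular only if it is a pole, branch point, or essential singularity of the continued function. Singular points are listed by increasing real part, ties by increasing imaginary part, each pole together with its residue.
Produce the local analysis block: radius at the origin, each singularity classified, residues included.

Radius of convergence at 0: 11/9.
At -12/5: a logarithmic branch point.
At -2: a pole of order 3; residue 0.
At -11/9: a logarithmic branch point.

Denominator factor (v + 2)^3: pole of order 3 at -2, modulus 2.
Branch term (9/5)*log(1 - v/(-12/5)): its argument vanishes at v = -12/5, a logarithmic branch point, modulus 12/5.
Branch term (4)*log(1 - v/(-11/9)): its argument vanishes at v = -11/9, a logarithmic branch point, modulus 11/9.
The radius of convergence is the smallest modulus among the singular points: 11/9.
The branch terms are analytic at -2 and contribute nothing to the residue; only the rational part matters.
At the order-3 pole -2 set g(v) = (v - (-2))^3*(rational part) = 28/15.
Order-3 pole: residue = g''(a)/2; g''(-2) = 0, so the residue is 0.
List the singular points by increasing real part (a conjugate pair: the negative imaginary part first).


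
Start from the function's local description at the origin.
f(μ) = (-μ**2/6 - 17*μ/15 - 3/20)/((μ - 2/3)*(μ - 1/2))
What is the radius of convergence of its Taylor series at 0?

The radius of convergence is 1/2.

Denominator factor (μ - 1/2): pole of order 1 at 1/2, modulus 1/2.
Denominator factor (μ - 2/3): pole of order 1 at 2/3, modulus 2/3.
The radius of convergence is the smallest modulus among the singular points: 1/2.


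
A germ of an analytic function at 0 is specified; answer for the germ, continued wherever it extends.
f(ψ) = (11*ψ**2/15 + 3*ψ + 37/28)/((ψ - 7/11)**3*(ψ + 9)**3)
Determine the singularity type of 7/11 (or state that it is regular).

The point is a pole of order 3.

The denominator factor ψ - 7/11 vanishes at 7/11 and appears to the power 3; the numerator there equals 16297/4620, nonzero, and no other factor vanishes.
Hence a pole whose order is the multiplicity, 3.


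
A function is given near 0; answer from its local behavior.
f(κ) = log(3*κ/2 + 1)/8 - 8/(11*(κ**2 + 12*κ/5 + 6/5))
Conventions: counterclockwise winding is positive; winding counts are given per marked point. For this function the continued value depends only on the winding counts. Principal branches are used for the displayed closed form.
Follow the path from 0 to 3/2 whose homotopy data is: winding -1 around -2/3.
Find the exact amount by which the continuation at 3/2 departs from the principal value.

The rational part is single-valued and drops out of the difference; each branch term changes only by its own monodromy.
(1/8)*log(1 - κ/(-2/3)): each positive loop around -2/3 adds 2*pi*i to the log, so winding -1 contributes (1/8)*(-1)*2*pi*i = -(1/4)*pi*i.
Summing the contributions at κ = 3/2 gives -(1/4)*pi*i.

Continued minus principal equals -(1/4)*pi*i.


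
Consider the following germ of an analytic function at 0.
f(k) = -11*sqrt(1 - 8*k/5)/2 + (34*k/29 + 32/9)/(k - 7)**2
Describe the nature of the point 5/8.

The point is an algebraic (square-root) branch point.

The term (-11/2)*sqrt(1 - k/(5/8)) has argument 1 - 5/8/(5/8) = 0 at 5/8: a square-root (algebraic, two-sheeted) branch point; the remaining terms are analytic or single-valued there.


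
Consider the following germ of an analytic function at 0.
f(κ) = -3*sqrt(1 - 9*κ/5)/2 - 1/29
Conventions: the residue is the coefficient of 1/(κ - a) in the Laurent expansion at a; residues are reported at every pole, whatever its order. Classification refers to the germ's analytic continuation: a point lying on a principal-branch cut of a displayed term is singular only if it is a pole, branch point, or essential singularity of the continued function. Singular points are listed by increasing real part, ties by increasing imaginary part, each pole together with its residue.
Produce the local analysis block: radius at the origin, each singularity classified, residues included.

Radius of convergence at 0: 5/9.
At 5/9: an algebraic (square-root) branch point.

Branch term (-3/2)*sqrt(1 - κ/(5/9)): its argument vanishes at κ = 5/9, a square-root branch point, modulus 5/9.
The radius of convergence is the smallest modulus among the singular points: 5/9.


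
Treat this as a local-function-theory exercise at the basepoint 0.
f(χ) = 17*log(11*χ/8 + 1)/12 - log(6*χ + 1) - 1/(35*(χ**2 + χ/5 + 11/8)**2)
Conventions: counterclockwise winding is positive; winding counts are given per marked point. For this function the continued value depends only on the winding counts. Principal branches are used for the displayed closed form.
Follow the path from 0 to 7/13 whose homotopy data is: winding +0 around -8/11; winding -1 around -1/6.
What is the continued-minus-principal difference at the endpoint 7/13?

Continued minus principal equals (2)*pi*i.

The rational part is single-valued and drops out of the difference; each branch term changes only by its own monodromy.
(-1)*log(1 - χ/(-1/6)): each positive loop around -1/6 adds 2*pi*i to the log, so winding -1 contributes (-1)*(-1)*2*pi*i = (2)*pi*i.
(17/12)*log(1 - χ/(-8/11)): winding 0 around -8/11, so this term returns to its principal value, contribution 0.
Summing the contributions at χ = 7/13 gives (2)*pi*i.


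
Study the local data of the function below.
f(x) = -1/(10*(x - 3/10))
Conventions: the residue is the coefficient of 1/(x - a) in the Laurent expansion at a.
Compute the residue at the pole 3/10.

The residue is -1/10.

At the order-1 pole 3/10 set g(x) = (x - (3/10))*f(x) = -1/10.
Simple pole: residue = g(a) at a = 3/10, which is -1/10.


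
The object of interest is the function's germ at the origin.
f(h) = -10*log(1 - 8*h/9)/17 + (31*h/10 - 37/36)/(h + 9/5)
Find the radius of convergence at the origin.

The radius of convergence is 9/8.

Denominator factor (h + 9/5): pole of order 1 at -9/5, modulus 9/5.
Branch term (-10/17)*log(1 - h/(9/8)): its argument vanishes at h = 9/8, a logarithmic branch point, modulus 9/8.
The radius of convergence is the smallest modulus among the singular points: 9/8.


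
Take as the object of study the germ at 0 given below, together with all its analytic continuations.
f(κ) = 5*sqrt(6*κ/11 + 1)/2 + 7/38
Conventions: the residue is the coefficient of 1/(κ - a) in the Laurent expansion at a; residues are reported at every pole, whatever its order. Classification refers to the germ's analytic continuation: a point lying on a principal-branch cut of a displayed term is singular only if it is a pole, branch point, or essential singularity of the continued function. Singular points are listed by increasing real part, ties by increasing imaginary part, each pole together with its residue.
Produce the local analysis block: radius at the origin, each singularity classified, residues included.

Branch term (5/2)*sqrt(1 - κ/(-11/6)): its argument vanishes at κ = -11/6, a square-root branch point, modulus 11/6.
The radius of convergence is the smallest modulus among the singular points: 11/6.

Radius of convergence at 0: 11/6.
At -11/6: an algebraic (square-root) branch point.


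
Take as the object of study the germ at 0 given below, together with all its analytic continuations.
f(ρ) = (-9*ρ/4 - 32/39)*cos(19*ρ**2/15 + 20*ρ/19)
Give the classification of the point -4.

There is no denominator, hence no pole anywhere.
The factor cos(19*ρ**2/15 + 20*ρ/19) is entire.
So the germ continues analytically to -4.

The point is a regular point.


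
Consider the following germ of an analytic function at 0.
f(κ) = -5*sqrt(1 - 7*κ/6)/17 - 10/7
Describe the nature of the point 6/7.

The point is an algebraic (square-root) branch point.

The term (-5/17)*sqrt(1 - κ/(6/7)) has argument 1 - 6/7/(6/7) = 0 at 6/7: a square-root (algebraic, two-sheeted) branch point; the remaining terms are analytic or single-valued there.


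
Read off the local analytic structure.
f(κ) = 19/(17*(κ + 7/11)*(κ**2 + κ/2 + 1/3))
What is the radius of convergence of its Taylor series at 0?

The radius of convergence is (1/3)*sqrt(3).

Denominator factor (κ + 7/11): pole of order 1 at -7/11, modulus 7/11.
Denominator factor (κ**2 + κ/2 + 1/3): discriminant -13/12, complex-conjugate roots (-1/4) + ((1/12)*sqrt(39))*i and (-1/4) - ((1/12)*sqrt(39))*i; poles of order 1, moduli (1/3)*sqrt(3) and (1/3)*sqrt(3).
The radius of convergence is the smallest modulus among the singular points: (1/3)*sqrt(3).


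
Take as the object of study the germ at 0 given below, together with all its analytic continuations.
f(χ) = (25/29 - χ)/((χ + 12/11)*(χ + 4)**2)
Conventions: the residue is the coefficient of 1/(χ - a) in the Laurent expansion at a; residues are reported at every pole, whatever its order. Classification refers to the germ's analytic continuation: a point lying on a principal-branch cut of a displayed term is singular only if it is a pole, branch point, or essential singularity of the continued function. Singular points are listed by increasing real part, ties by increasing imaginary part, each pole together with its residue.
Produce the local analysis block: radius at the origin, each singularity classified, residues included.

Denominator factor (χ + 4)^2: pole of order 2 at -4, modulus 4.
Denominator factor (χ + 12/11): pole of order 1 at -12/11, modulus 12/11.
The radius of convergence is the smallest modulus among the singular points: 12/11.
At the order-2 pole -4 set g(χ) = (χ - (-4))^2*f(χ) = (25/29 - χ)/(χ + 12/11).
Order-2 pole: residue = g'(a); g'(-4) = -6853/29696, so the residue is -6853/29696.
At the order-1 pole -12/11 set g(χ) = (χ - (-12/11))*f(χ) = (25/29 - χ)/(χ + 4)**2.
Simple pole: residue = g(a) at a = -12/11, which is 6853/29696.
List the singular points by increasing real part (a conjugate pair: the negative imaginary part first).

Radius of convergence at 0: 12/11.
At -4: a pole of order 2; residue -6853/29696.
At -12/11: a pole of order 1; residue 6853/29696.


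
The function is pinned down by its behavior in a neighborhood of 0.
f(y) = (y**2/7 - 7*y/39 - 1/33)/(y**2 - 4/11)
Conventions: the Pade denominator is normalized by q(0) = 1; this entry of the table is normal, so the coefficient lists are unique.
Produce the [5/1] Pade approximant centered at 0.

Taylor coefficients needed (expand at 0): a_0 = 1/12, a_1 = 77/156, a_2 = -55/336, a_3 = 847/624, a_4 = -605/1344, a_5 = 9317/2496, a_6 = -6655/5376.
Write the denominator as Q(y) = 1 + q1*y. Requiring Q*f - P = O(y^7) with deg P <= 5 kills the coefficients of y^6..y^6 in Q*f:
  y^6: a_6 + q1*a_5 = 0, i.e. -6655/5376 + (9317/2496)*q1 = 0.
Solving this linear system: q1 = 65/196.
The numerator is Q*f truncated at degree 5: P0 = a_0 = 1/12; P1 = a_1 + q1*a_0 = 15937/30576; P2 = a_2 + q1*a_1 = 0; P3 = a_3 + q1*a_2 = 1115609/856128; P4 = a_4 + q1*a_3 = 0; P5 = a_5 + q1*a_4 = 12271699/3424512.

The Pade approximant has numerator coefficients [1/12, 15937/30576, 0, 1115609/856128, 0, 12271699/3424512]; denominator coefficients [1, 65/196].


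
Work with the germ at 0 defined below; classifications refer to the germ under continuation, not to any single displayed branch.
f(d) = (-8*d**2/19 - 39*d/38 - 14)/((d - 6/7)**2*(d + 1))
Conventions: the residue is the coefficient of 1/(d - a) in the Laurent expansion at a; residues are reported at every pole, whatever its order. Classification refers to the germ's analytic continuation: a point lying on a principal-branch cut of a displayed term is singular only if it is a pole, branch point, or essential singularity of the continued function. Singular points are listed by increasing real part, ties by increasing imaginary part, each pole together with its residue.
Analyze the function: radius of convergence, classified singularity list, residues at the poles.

Denominator factor (d + 1): pole of order 1 at -1, modulus 1.
Denominator factor (d - 6/7)^2: pole of order 2 at 6/7, modulus 6/7.
The radius of convergence is the smallest modulus among the singular points: 6/7.
At the order-1 pole -1 set g(d) = (d - (-1))*f(d) = (-8*d**2/19 - 39*d/38 - 14)/(d - 6/7)**2.
Simple pole: residue = g(a) at a = -1, which is -24941/6422.
At the order-2 pole 6/7 set g(d) = (d - (6/7))^2*f(d) = (-8*d**2/19 - 39*d/38 - 14)/(d + 1).
Order-2 pole: residue = g'(a); g'(6/7) = 22237/6422, so the residue is 22237/6422.
List the singular points by increasing real part (a conjugate pair: the negative imaginary part first).

Radius of convergence at 0: 6/7.
At -1: a pole of order 1; residue -24941/6422.
At 6/7: a pole of order 2; residue 22237/6422.


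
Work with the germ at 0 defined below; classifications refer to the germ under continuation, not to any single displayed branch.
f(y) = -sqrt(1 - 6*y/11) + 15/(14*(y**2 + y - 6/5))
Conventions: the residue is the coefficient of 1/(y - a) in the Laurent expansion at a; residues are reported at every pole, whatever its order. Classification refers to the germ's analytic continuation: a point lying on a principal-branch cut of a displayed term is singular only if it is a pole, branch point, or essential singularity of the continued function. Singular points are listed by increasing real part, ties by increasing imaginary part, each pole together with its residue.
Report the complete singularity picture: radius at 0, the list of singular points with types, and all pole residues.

Radius of convergence at 0: -1/2 + (1/10)*sqrt(145).
At -1/2 - (1/10)*sqrt(145): a pole of order 1; residue -(15/406)*sqrt(145).
At -1/2 + (1/10)*sqrt(145): a pole of order 1; residue (15/406)*sqrt(145).
At 11/6: an algebraic (square-root) branch point.

Denominator factor (y**2 + y - 6/5): discriminant 29/5, real irrational roots -1/2 + (1/10)*sqrt(145) and -1/2 - (1/10)*sqrt(145); poles of order 1, moduli -1/2 + (1/10)*sqrt(145) and 1/2 + (1/10)*sqrt(145).
Branch term (-1)*sqrt(1 - y/(11/6)): its argument vanishes at y = 11/6, a square-root branch point, modulus 11/6.
The radius of convergence is the smallest modulus among the singular points: -1/2 + (1/10)*sqrt(145).
The branch term is analytic at -1/2 - (1/10)*sqrt(145) and contributes nothing to the residue; only the rational part matters.
The factor y**2 + y - 6/5 splits as (y - a)(y - a') with a = -1/2 - (1/10)*sqrt(145), a' = -1/2 + (1/10)*sqrt(145). At the order-1 pole a set g(y) = (y - a)*(rational part) = [15/14] / (y - a').
Simple pole: residue = g(a) at a = -1/2 - (1/10)*sqrt(145), which is -(15/406)*sqrt(145).
The branch term is analytic at -1/2 + (1/10)*sqrt(145) and contributes nothing to the residue; only the rational part matters.
The factor y**2 + y - 6/5 splits as (y - a)(y - a') with a = -1/2 + (1/10)*sqrt(145), a' = -1/2 - (1/10)*sqrt(145). At the order-1 pole a set g(y) = (y - a)*(rational part) = [15/14] / (y - a').
Simple pole: residue = g(a) at a = -1/2 + (1/10)*sqrt(145), which is (15/406)*sqrt(145).
List the singular points by increasing real part (a conjugate pair: the negative imaginary part first).


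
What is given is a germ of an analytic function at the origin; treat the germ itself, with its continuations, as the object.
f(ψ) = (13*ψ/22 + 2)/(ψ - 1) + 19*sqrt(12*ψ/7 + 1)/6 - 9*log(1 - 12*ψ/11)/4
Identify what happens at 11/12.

The point is a logarithmic branch point.

The term (-9/4)*log(1 - ψ/(11/12)) has argument 1 - 11/12/(11/12) = 0 at 11/12: a logarithmic (infinitely-sheeted) branch point; the remaining terms are analytic or single-valued there.


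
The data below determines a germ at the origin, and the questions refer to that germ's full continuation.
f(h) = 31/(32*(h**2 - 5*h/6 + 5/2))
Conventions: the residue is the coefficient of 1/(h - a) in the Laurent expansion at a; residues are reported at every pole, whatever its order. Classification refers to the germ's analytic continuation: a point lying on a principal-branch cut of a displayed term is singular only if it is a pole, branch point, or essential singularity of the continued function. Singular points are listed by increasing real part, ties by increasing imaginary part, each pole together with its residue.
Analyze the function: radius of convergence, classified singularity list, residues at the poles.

Radius of convergence at 0: (1/2)*sqrt(10).
At (5/12) - ((1/12)*sqrt(335))*i: a pole of order 1; residue ((93/5360)*sqrt(335))*i.
At (5/12) + ((1/12)*sqrt(335))*i: a pole of order 1; residue -((93/5360)*sqrt(335))*i.

Denominator factor (h**2 - 5*h/6 + 5/2): discriminant -335/36, complex-conjugate roots (5/12) + ((1/12)*sqrt(335))*i and (5/12) - ((1/12)*sqrt(335))*i; poles of order 1, moduli (1/2)*sqrt(10) and (1/2)*sqrt(10).
The radius of convergence is the smallest modulus among the singular points: (1/2)*sqrt(10).
The factor h**2 - 5*h/6 + 5/2 splits as (h - a)(h - a') with a = (5/12) - ((1/12)*sqrt(335))*i, a' = (5/12) + ((1/12)*sqrt(335))*i. At the order-1 pole a set g(h) = (h - a)*f(h) = [31/32] / (h - a').
Simple pole: residue = g(a) at a = (5/12) - ((1/12)*sqrt(335))*i, which is ((93/5360)*sqrt(335))*i.
The factor h**2 - 5*h/6 + 5/2 splits as (h - a)(h - a') with a = (5/12) + ((1/12)*sqrt(335))*i, a' = (5/12) - ((1/12)*sqrt(335))*i. At the order-1 pole a set g(h) = (h - a)*f(h) = [31/32] / (h - a').
Simple pole: residue = g(a) at a = (5/12) + ((1/12)*sqrt(335))*i, which is -((93/5360)*sqrt(335))*i.
List the singular points by increasing real part (a conjugate pair: the negative imaginary part first).


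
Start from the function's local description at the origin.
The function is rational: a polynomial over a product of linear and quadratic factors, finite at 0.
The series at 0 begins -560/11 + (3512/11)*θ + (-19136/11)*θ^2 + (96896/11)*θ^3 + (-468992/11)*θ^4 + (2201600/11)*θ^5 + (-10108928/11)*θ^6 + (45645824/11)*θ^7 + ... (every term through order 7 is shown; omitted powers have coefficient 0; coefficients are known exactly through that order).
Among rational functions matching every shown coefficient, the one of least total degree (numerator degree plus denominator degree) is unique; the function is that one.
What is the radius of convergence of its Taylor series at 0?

The radius of convergence is 1/4.

No rational of total degree below 3 reproduces all 8 coefficients; solving the [1/2] Pade equations on them gives f(θ) = (-11*θ/2 - 35/11)/(θ + 1/4)**2, whose expansion matches every shown term.
Denominator factor (θ + 1/4)^2: pole of order 2 at -1/4, modulus 1/4.
The radius of convergence is the smallest modulus among the singular points: 1/4.
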